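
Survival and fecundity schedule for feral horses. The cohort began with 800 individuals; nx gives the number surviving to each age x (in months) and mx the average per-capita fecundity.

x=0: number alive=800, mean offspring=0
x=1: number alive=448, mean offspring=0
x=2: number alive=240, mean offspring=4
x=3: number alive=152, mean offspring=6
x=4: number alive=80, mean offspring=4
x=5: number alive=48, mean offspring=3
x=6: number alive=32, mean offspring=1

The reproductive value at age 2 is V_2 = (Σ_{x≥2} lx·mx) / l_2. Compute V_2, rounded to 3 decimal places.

9.867

lx = nx/n0 = nx/800: 1, 0.56, 0.3, 0.19, 0.1, 0.06, 0.04
lx·mx for x ≥ 2: 1.2, 1.14, 0.4, 0.18, 0.04 → sum = 2.96
V_2 = 2.96 / l_2 = 2.96 / 0.3 = 9.866667… → 9.867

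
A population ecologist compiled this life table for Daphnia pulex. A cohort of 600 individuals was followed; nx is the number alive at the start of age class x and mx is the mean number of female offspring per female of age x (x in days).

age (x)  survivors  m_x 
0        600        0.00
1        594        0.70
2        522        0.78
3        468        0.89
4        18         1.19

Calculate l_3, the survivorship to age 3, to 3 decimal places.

l_3 = n_3/n_0 = 468/600 = 0.78 → 0.780

0.780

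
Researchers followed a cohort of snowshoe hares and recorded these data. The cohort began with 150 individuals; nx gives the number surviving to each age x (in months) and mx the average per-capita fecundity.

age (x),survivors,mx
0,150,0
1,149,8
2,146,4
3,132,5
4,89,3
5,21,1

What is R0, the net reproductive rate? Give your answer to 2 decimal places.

18.16

lx = nx/n0 = nx/150: 1, 0.99333…, 0.97333…, 0.88, 0.59333…, 0.14
lx·mx by age: 0, 7.946667…, 3.893333…, 4.4, 1.78…, 0.14
R0 = Σ lx·mx = 18.16… → 18.16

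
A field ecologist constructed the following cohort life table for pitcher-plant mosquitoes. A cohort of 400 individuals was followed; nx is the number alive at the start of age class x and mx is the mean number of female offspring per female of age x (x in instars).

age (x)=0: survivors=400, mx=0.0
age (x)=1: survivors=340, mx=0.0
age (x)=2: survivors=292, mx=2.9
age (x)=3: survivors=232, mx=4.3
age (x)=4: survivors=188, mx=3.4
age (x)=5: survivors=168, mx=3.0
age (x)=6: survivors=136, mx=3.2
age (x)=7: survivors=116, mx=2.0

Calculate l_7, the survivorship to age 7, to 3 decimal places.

l_7 = n_7/n_0 = 116/400 = 0.29 → 0.290

0.290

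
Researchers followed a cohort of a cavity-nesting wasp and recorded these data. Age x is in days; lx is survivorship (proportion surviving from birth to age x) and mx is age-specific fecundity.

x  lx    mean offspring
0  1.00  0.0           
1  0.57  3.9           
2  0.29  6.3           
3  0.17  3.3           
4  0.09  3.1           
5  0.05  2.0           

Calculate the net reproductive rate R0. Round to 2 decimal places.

4.99

lx·mx by age: 0, 2.223, 1.827, 0.561, 0.279, 0.1
R0 = Σ lx·mx = 4.99 → 4.99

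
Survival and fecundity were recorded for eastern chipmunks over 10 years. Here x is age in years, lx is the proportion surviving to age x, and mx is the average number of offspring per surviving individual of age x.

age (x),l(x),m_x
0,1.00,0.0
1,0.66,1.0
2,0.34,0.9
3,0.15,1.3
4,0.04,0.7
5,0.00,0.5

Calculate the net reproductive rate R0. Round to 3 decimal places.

lx·mx by age: 0, 0.66, 0.306, 0.195, 0.028, 0
R0 = Σ lx·mx = 1.189 → 1.189

1.189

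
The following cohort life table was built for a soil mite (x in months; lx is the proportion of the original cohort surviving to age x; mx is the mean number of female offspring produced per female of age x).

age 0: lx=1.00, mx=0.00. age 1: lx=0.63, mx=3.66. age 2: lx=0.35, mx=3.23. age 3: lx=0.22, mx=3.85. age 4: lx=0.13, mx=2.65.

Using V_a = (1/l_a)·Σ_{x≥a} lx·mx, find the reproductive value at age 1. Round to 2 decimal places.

7.35

lx·mx for x ≥ 1: 2.3058, 1.1305, 0.847, 0.3445 → sum = 4.6278
V_1 = 4.6278 / l_1 = 4.6278 / 0.63 = 7.345714… → 7.35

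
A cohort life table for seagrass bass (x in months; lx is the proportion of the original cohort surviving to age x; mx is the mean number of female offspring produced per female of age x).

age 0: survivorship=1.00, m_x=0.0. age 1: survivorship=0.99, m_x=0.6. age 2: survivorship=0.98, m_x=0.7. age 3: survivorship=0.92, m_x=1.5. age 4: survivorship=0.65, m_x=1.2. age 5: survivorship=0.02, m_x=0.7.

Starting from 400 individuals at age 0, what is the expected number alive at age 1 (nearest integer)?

Expected survivors = N0 · l_1 = 400 × 0.99 = 396 → 396

396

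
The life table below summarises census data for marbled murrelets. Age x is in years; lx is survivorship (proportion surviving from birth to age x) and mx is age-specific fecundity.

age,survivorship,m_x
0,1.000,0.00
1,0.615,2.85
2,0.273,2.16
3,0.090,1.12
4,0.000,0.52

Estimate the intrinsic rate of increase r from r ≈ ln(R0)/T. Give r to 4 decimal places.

R0 = Σ lx·mx = 0 + 1.75275 + 0.58968 + 0.1008 + 0 = 2.44323
Σ x·lx·mx = 3.23451; T = 3.23451/2.44323 = 1.32387…
r ≈ ln(R0)/T = ln(2.44323)/1.32387… = 0.674782… → 0.6748

0.6748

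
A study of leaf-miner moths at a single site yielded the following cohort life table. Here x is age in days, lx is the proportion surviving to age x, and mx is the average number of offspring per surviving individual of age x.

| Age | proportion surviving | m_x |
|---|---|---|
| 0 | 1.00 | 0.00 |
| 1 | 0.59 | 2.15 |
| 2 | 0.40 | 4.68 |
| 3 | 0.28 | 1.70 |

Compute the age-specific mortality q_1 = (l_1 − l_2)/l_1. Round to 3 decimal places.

q_1 = (l_1 − l_2) / l_1 = (0.59 − 0.4) / 0.59
     = 0.19 / 0.59 = 0.322034… → 0.322

0.322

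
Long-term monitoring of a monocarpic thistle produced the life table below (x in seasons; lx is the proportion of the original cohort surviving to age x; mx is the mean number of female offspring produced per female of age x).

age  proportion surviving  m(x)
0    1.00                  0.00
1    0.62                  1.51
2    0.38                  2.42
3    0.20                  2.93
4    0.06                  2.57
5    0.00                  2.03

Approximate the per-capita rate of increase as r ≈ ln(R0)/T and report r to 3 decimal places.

0.481

R0 = Σ lx·mx = 0 + 0.9362 + 0.9196 + 0.586 + 0.1542 + 0 = 2.596
Σ x·lx·mx = 5.1502; T = 5.1502/2.596 = 1.9839…
r ≈ ln(R0)/T = ln(2.596)/1.9839… = 0.48086… → 0.481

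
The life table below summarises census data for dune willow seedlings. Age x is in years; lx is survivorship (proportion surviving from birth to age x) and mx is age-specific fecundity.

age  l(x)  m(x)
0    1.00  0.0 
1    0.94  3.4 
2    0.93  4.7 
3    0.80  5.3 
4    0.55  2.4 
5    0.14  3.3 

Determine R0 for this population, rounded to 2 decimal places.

lx·mx by age: 0, 3.196, 4.371, 4.24, 1.32, 0.462
R0 = Σ lx·mx = 13.589 → 13.59

13.59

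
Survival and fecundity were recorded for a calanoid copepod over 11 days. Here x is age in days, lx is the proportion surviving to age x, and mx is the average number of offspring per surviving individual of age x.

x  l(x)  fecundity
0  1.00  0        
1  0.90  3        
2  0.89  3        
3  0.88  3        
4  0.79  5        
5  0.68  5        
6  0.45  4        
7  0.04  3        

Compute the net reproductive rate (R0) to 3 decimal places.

lx·mx by age: 0, 2.7, 2.67, 2.64, 3.95, 3.4, 1.8, 0.12
R0 = Σ lx·mx = 17.28 → 17.280

17.280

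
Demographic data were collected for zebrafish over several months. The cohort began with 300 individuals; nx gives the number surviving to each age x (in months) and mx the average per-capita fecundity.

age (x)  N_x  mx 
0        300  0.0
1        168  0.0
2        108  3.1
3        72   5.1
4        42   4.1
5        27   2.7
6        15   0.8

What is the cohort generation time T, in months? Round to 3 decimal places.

3.020

lx = nx/n0 = nx/300: 1, 0.56, 0.36, 0.24, 0.14, 0.09, 0.05
lx·mx: 0, 0, 1.116, 1.224, 0.574, 0.243, 0.04 → R0 = 3.197
x·lx·mx: 0, 0, 2.232, 3.672, 2.296, 1.215, 0.24 → Σ = 9.655
T = 9.655 / 3.197 = 3.020019… → 3.020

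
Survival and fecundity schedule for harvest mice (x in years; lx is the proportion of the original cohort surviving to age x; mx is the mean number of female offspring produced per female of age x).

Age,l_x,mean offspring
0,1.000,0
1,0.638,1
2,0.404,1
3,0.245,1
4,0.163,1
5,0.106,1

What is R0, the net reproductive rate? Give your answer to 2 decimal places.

1.56

lx·mx by age: 0, 0.638, 0.404, 0.245, 0.163, 0.106
R0 = Σ lx·mx = 1.556 → 1.56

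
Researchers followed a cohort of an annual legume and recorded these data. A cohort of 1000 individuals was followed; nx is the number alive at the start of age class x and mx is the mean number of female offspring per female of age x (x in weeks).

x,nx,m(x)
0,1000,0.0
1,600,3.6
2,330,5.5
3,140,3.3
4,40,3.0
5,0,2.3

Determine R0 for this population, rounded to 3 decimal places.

lx = nx/n0 = nx/1000: 1, 0.6, 0.33, 0.14, 0.04, 0
lx·mx by age: 0, 2.16, 1.815, 0.462, 0.12, 0
R0 = Σ lx·mx = 4.557 → 4.557

4.557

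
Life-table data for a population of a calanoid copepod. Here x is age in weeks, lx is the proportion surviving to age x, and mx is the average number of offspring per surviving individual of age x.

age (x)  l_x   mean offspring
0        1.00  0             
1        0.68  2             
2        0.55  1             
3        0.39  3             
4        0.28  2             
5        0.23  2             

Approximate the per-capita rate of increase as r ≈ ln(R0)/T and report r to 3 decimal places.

R0 = Σ lx·mx = 0 + 1.36 + 0.55 + 1.17 + 0.56 + 0.46 = 4.1
Σ x·lx·mx = 10.51; T = 10.51/4.1 = 2.56341…
r ≈ ln(R0)/T = ln(4.1)/2.56341… = 0.55043… → 0.550

0.550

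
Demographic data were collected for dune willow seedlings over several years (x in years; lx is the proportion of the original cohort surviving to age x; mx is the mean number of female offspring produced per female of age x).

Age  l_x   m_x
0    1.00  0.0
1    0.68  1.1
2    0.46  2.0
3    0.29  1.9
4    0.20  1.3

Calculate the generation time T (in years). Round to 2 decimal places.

2.13

lx·mx: 0, 0.748, 0.92, 0.551, 0.26 → R0 = 2.479
x·lx·mx: 0, 0.748, 1.84, 1.653, 1.04 → Σ = 5.281
T = 5.281 / 2.479 = 2.130294… → 2.13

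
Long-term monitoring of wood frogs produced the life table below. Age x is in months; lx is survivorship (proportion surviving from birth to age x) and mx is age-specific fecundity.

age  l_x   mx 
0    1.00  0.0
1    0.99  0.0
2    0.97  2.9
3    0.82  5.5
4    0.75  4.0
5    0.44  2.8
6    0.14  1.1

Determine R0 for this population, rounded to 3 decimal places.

11.709

lx·mx by age: 0, 0, 2.813, 4.51, 3, 1.232, 0.154
R0 = Σ lx·mx = 11.709 → 11.709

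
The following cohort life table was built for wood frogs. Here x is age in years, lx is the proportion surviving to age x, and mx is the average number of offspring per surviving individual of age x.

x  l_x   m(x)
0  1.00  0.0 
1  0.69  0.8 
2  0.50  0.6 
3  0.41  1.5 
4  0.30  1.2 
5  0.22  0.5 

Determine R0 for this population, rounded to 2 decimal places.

lx·mx by age: 0, 0.552, 0.3, 0.615, 0.36, 0.11
R0 = Σ lx·mx = 1.937 → 1.94

1.94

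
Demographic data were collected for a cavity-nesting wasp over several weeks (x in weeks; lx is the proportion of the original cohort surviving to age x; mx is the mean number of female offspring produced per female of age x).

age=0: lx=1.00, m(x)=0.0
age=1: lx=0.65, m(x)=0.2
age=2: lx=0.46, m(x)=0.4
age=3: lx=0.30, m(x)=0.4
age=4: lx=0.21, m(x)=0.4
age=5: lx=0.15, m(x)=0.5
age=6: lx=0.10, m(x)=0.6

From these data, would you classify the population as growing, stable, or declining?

declining

R0 = Σ lx·mx = 0 + 0.13 + 0.184 + 0.12 + 0.084 + 0.075 + 0.06 = 0.653
R0 < 1, so the population is declining.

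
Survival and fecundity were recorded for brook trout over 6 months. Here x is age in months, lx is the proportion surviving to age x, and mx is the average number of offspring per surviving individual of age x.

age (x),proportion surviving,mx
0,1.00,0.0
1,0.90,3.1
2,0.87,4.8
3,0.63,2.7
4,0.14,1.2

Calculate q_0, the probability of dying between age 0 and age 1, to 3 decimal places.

q_0 = (l_0 − l_1) / l_0 = (1 − 0.9) / 1
     = 0.1 / 1 = 0.1 → 0.100

0.100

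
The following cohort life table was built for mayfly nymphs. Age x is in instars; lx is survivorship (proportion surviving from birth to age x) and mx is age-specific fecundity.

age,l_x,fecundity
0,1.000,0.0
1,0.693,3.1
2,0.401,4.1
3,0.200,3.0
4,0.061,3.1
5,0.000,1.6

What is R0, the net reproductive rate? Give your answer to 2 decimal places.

lx·mx by age: 0, 2.1483, 1.6441, 0.6, 0.1891, 0
R0 = Σ lx·mx = 4.5815 → 4.58

4.58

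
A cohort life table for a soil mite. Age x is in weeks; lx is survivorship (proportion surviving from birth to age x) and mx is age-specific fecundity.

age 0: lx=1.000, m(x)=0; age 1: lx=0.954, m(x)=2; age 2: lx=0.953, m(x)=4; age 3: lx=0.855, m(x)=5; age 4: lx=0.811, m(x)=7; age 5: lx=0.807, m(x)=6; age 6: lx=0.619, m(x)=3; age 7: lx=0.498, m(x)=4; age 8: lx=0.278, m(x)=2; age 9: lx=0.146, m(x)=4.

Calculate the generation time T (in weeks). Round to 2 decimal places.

lx·mx: 0, 1.908, 3.812, 4.275, 5.677, 4.842, 1.857, 1.992, 0.556, 0.584 → R0 = 25.503
x·lx·mx: 0, 1.908, 7.624, 12.825, 22.708, 24.21, 11.142, 13.944, 4.448, 5.256 → Σ = 104.065
T = 104.065 / 25.503 = 4.0805… → 4.08

4.08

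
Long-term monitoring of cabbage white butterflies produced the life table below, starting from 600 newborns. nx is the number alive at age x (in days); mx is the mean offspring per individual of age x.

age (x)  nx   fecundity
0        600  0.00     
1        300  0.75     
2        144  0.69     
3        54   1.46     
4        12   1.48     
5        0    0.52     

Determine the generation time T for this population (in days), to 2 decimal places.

1.74

lx = nx/n0 = nx/600: 1, 0.5, 0.24, 0.09, 0.02, 0
lx·mx: 0, 0.375, 0.1656, 0.1314, 0.0296, 0 → R0 = 0.7016
x·lx·mx: 0, 0.375, 0.3312, 0.3942, 0.1184, 0 → Σ = 1.2188
T = 1.2188 / 0.7016 = 1.737172… → 1.74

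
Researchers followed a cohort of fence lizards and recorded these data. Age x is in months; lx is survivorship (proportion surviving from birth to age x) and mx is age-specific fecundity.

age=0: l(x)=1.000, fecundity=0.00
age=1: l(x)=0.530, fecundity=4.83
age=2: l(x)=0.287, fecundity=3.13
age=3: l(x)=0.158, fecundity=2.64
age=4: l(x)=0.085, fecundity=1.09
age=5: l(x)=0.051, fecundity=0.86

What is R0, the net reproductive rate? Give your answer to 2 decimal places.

4.01

lx·mx by age: 0, 2.5599, 0.89831, 0.41712, 0.09265, 0.04386
R0 = Σ lx·mx = 4.01184 → 4.01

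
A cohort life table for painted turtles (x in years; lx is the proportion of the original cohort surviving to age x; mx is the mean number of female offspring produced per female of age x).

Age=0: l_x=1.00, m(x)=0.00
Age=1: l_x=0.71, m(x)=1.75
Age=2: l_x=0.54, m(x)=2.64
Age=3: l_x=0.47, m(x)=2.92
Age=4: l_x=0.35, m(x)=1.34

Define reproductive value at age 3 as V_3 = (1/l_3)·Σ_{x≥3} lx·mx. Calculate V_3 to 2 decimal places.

lx·mx for x ≥ 3: 1.3724, 0.469 → sum = 1.8414
V_3 = 1.8414 / l_3 = 1.8414 / 0.47 = 3.917872… → 3.92

3.92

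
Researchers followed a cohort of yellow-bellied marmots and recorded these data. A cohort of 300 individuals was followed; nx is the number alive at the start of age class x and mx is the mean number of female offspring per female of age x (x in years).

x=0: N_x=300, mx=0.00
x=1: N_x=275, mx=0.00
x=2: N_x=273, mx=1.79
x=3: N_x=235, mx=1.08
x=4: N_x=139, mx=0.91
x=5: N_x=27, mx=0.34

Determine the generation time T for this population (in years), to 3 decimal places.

2.608

lx = nx/n0 = nx/300: 1, 0.91667…, 0.91, 0.78333…, 0.46333…, 0.09
lx·mx: 0, 0, 1.6289, 0.846…, 0.421633…, 0.0306 → R0 = 2.927133…
x·lx·mx: 0, 0, 3.2578, 2.538…, 1.686533…, 0.153 → Σ = 7.635333…
T = 7.635333… / 2.927133… = 2.608468… → 2.608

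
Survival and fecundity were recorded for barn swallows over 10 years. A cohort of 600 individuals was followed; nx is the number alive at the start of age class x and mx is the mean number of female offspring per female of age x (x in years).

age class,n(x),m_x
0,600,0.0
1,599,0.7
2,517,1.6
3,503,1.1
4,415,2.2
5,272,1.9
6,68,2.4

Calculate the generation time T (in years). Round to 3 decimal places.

lx = nx/n0 = nx/600: 1, 0.99833…, 0.86167…, 0.83833…, 0.69167…, 0.45333…, 0.11333…
lx·mx: 0, 0.698833…, 1.378667…, 0.922167…, 1.521667…, 0.861333…, 0.272… → R0 = 5.654667…
x·lx·mx: 0, 0.698833…, 2.757333…, 2.7665…, 6.086667…, 4.306667…, 1.632… → Σ = 18.248…
T = 18.248… / 5.654667… = 3.227069… → 3.227

3.227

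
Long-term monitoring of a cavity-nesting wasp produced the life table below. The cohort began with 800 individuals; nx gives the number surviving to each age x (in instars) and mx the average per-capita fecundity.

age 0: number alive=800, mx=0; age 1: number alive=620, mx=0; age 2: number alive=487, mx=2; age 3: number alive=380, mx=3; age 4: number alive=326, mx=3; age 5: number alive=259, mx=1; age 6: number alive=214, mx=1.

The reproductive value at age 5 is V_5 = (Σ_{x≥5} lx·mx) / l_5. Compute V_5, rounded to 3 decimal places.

1.826

lx = nx/n0 = nx/800: 1, 0.775, 0.60875, 0.475, 0.4075, 0.32375, 0.2675
lx·mx for x ≥ 5: 0.32375, 0.2675 → sum = 0.59125
V_5 = 0.59125 / l_5 = 0.59125 / 0.32375 = 1.826255… → 1.826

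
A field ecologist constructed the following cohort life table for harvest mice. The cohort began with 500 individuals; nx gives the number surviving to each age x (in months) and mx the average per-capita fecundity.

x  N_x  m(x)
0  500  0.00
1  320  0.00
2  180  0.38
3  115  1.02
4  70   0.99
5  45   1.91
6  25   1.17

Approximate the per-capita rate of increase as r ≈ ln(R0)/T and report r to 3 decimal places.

-0.081

lx = nx/n0 = nx/500: 1, 0.64, 0.36, 0.23, 0.14, 0.09, 0.05
R0 = Σ lx·mx = 0 + 0 + 0.1368 + 0.2346 + 0.1386 + 0.1719 + 0.0585 = 0.7404
Σ x·lx·mx = 2.7423; T = 2.7423/0.7404 = 3.70381…
r ≈ ln(R0)/T = ln(0.7404)/3.70381… = -0.08115… → -0.081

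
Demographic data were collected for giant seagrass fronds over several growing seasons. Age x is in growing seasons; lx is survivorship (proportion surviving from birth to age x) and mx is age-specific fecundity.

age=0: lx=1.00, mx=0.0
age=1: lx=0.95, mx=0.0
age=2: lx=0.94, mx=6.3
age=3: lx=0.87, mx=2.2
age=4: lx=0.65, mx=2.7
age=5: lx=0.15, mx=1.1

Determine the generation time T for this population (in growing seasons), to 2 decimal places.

lx·mx: 0, 0, 5.922, 1.914, 1.755, 0.165 → R0 = 9.756
x·lx·mx: 0, 0, 11.844, 5.742, 7.02, 0.825 → Σ = 25.431
T = 25.431 / 9.756 = 2.606704… → 2.61

2.61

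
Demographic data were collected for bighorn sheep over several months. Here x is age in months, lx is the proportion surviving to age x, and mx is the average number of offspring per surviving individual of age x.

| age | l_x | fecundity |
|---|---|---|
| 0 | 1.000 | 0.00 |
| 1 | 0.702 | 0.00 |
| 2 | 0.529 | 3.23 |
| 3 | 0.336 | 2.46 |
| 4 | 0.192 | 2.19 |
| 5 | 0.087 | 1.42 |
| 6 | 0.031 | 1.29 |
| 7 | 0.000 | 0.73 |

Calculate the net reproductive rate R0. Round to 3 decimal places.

lx·mx by age: 0, 0, 1.70867, 0.82656, 0.42048, 0.12354, 0.03999, 0
R0 = Σ lx·mx = 3.11924 → 3.119

3.119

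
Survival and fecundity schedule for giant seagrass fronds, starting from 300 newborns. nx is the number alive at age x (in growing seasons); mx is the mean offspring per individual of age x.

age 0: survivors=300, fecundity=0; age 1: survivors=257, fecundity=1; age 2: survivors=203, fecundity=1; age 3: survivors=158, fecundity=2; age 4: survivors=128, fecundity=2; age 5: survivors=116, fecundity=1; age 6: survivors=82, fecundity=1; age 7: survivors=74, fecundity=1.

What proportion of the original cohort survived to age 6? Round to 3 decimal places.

l_6 = n_6/n_0 = 82/300 = 0.273333… → 0.273

0.273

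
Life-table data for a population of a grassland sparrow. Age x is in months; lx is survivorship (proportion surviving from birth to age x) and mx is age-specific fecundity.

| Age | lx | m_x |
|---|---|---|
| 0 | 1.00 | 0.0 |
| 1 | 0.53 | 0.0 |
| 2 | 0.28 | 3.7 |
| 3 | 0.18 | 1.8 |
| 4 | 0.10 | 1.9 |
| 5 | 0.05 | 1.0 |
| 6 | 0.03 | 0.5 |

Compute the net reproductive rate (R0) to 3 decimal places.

lx·mx by age: 0, 0, 1.036, 0.324, 0.19, 0.05, 0.015
R0 = Σ lx·mx = 1.615 → 1.615

1.615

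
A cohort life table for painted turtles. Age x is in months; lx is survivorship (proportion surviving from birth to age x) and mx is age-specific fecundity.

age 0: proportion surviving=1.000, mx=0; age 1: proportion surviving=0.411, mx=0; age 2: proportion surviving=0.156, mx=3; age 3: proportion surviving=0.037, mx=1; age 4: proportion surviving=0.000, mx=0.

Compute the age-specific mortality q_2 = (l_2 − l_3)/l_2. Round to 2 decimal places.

0.76

q_2 = (l_2 − l_3) / l_2 = (0.156 − 0.037) / 0.156
     = 0.119 / 0.156 = 0.762821… → 0.76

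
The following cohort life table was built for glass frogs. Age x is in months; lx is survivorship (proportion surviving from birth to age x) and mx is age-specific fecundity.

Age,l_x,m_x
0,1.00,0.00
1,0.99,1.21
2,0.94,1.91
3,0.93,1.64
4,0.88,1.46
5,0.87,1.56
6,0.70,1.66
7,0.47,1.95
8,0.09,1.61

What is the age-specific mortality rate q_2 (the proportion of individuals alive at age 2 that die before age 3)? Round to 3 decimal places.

0.011

q_2 = (l_2 − l_3) / l_2 = (0.94 − 0.93) / 0.94
     = 0.01 / 0.94 = 0.010638… → 0.011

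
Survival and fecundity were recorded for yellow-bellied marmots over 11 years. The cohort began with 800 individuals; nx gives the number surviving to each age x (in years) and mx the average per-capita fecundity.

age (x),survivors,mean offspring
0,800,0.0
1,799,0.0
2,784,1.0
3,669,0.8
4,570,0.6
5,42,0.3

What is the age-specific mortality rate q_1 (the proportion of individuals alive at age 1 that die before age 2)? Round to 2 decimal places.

lx = nx/n0 = nx/800: 1, 0.99875, 0.98, 0.83625, 0.7125, 0.0525
q_1 = (l_1 − l_2) / l_1 = (0.99875 − 0.98) / 0.99875
     = 0.01875 / 0.99875 = 0.018773… → 0.02

0.02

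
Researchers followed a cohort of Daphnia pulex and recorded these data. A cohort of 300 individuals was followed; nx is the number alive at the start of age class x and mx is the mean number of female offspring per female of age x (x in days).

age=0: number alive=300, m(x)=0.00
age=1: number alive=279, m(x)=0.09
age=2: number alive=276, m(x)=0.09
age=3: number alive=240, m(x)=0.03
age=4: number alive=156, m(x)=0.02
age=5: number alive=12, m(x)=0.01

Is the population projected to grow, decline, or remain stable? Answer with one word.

declining

lx = nx/n0 = nx/300: 1, 0.93, 0.92, 0.8, 0.52, 0.04
R0 = Σ lx·mx = 0 + 0.0837 + 0.0828 + 0.024 + 0.0104 + 0.0004 = 0.2013
R0 < 1, so the population is declining.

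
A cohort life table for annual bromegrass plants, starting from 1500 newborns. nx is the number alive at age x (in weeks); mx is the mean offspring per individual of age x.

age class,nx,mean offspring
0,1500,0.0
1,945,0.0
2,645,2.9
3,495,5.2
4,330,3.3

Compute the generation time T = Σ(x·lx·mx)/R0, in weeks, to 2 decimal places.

lx = nx/n0 = nx/1500: 1, 0.63, 0.43, 0.33, 0.22
lx·mx: 0, 0, 1.247, 1.716, 0.726 → R0 = 3.689
x·lx·mx: 0, 0, 2.494, 5.148, 2.904 → Σ = 10.546
T = 10.546 / 3.689 = 2.858769… → 2.86

2.86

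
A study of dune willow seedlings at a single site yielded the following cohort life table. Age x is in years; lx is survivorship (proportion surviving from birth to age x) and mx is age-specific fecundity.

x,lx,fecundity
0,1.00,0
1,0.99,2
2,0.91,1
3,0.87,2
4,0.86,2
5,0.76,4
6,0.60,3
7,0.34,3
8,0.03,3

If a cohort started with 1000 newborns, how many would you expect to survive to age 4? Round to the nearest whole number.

860

Expected survivors = N0 · l_4 = 1000 × 0.86 = 860 → 860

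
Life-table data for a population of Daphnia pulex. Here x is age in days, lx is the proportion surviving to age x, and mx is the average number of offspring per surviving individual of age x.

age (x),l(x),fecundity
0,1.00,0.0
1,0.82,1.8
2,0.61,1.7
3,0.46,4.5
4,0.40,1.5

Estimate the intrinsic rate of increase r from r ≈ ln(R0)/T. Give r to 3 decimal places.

R0 = Σ lx·mx = 0 + 1.476 + 1.037 + 2.07 + 0.6 = 5.183
Σ x·lx·mx = 12.16; T = 12.16/5.183 = 2.34613…
r ≈ ln(R0)/T = ln(5.183)/2.34613… = 0.70132… → 0.701

0.701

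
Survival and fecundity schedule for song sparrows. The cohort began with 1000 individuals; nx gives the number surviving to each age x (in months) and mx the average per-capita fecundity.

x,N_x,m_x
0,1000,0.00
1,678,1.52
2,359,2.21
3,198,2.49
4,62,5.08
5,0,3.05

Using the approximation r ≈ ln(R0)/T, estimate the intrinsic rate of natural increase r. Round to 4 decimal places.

lx = nx/n0 = nx/1000: 1, 0.678, 0.359, 0.198, 0.062, 0
R0 = Σ lx·mx = 0 + 1.03056 + 0.79339 + 0.49302 + 0.31496 + 0 = 2.63193
Σ x·lx·mx = 5.35624; T = 5.35624/2.63193 = 2.0351…
r ≈ ln(R0)/T = ln(2.63193)/2.0351… = 0.475514… → 0.4755

0.4755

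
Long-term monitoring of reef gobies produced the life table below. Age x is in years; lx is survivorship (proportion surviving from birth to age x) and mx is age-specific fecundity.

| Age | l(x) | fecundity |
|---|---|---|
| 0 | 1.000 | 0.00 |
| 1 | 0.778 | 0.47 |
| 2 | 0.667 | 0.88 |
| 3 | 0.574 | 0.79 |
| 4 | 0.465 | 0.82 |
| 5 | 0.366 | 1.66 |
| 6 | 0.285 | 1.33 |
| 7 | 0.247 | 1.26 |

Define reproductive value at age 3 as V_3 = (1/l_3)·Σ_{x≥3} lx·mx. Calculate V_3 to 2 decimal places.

3.72

lx·mx for x ≥ 3: 0.45346, 0.3813, 0.60756, 0.37905, 0.31122 → sum = 2.13259
V_3 = 2.13259 / l_3 = 2.13259 / 0.574 = 3.715314… → 3.72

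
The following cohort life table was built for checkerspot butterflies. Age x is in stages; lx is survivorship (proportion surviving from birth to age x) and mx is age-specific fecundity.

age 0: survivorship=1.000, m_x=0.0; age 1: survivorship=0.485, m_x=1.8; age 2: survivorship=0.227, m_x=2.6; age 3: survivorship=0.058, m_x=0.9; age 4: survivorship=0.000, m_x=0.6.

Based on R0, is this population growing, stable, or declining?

R0 = Σ lx·mx = 0 + 0.873 + 0.5902 + 0.0522 + 0 = 1.5154
R0 > 1, so the population is growing.

growing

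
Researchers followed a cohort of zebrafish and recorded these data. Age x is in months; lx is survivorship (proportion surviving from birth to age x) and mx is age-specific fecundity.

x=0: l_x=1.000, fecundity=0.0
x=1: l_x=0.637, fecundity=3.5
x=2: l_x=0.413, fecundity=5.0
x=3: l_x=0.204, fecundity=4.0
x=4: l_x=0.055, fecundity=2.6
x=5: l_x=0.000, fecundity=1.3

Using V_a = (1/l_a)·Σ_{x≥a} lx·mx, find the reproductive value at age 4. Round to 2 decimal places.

2.60

lx·mx for x ≥ 4: 0.143, 0 → sum = 0.143
V_4 = 0.143 / l_4 = 0.143 / 0.055 = 2.6 → 2.60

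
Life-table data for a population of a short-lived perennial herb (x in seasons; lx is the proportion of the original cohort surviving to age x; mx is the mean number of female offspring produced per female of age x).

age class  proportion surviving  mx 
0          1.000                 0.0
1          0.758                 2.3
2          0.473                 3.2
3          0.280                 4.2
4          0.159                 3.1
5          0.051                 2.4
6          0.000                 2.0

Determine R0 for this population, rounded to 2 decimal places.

lx·mx by age: 0, 1.7434, 1.5136, 1.176, 0.4929, 0.1224, 0
R0 = Σ lx·mx = 5.0483 → 5.05

5.05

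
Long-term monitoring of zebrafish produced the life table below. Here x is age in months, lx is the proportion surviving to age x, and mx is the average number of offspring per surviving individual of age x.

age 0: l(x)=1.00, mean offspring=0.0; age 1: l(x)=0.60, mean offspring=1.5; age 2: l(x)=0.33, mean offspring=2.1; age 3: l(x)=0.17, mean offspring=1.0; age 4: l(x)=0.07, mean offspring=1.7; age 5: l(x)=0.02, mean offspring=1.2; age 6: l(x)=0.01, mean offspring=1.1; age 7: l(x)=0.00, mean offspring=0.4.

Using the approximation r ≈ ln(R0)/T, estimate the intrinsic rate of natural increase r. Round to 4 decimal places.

0.3608

R0 = Σ lx·mx = 0 + 0.9 + 0.693 + 0.17 + 0.119 + 0.024 + 0.011 + 0 = 1.917
Σ x·lx·mx = 3.458; T = 3.458/1.917 = 1.80386…
r ≈ ln(R0)/T = ln(1.917)/1.80386… = 0.36076… → 0.3608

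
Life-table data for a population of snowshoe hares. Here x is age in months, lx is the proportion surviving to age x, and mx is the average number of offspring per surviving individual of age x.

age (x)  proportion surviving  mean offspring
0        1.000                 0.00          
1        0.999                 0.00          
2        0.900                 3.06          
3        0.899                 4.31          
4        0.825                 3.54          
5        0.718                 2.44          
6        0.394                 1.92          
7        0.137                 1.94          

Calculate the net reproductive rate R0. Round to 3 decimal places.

12.323

lx·mx by age: 0, 0, 2.754, 3.87469, 2.9205, 1.75192, 0.75648, 0.26578
R0 = Σ lx·mx = 12.32337 → 12.323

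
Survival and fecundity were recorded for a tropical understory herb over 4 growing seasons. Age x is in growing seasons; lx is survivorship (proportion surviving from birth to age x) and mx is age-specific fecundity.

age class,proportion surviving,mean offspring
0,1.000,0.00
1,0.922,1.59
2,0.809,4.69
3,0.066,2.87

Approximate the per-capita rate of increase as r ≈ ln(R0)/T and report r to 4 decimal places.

R0 = Σ lx·mx = 0 + 1.46598 + 3.79421 + 0.18942 = 5.44961
Σ x·lx·mx = 9.62266; T = 9.62266/5.44961 = 1.76575…
r ≈ ln(R0)/T = ln(5.44961)/1.76575… = 0.960239… → 0.9602

0.9602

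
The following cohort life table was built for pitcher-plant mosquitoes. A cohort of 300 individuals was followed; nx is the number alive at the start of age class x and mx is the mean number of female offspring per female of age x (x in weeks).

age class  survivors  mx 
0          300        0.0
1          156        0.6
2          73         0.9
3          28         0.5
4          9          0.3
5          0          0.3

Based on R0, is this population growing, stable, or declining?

declining

lx = nx/n0 = nx/300: 1, 0.52, 0.24333…, 0.09333…, 0.03, 0
R0 = Σ lx·mx = 0 + 0.312 + 0.219… + 0.046667… + 0.009 + 0 = 0.586667…
R0 < 1, so the population is declining.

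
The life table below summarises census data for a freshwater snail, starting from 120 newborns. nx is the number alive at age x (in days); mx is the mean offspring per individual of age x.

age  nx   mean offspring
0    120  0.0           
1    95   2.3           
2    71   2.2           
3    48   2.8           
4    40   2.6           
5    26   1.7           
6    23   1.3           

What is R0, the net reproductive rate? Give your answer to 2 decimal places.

lx = nx/n0 = nx/120: 1, 0.79167…, 0.59167…, 0.4, 0.33333…, 0.21667…, 0.19167…
lx·mx by age: 0, 1.820833…, 1.301667…, 1.12, 0.866667…, 0.368333…, 0.249167…
R0 = Σ lx·mx = 5.726667… → 5.73

5.73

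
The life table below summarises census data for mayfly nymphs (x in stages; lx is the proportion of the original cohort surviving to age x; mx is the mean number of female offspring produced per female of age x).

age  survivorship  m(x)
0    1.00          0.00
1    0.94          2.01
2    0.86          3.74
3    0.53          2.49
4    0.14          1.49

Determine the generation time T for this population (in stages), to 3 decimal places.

lx·mx: 0, 1.8894, 3.2164, 1.3197, 0.2086 → R0 = 6.6341
x·lx·mx: 0, 1.8894, 6.4328, 3.9591, 0.8344 → Σ = 13.1157
T = 13.1157 / 6.6341 = 1.977013… → 1.977

1.977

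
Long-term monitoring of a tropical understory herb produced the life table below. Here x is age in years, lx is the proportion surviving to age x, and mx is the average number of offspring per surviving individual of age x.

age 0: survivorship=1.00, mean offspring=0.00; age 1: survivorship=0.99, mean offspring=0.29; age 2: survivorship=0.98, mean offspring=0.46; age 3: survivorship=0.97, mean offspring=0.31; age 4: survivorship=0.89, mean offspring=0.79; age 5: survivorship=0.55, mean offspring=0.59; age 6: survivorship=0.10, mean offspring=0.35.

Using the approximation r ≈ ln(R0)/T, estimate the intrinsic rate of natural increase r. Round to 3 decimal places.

0.232

R0 = Σ lx·mx = 0 + 0.2871 + 0.4508 + 0.3007 + 0.7031 + 0.3245 + 0.035 = 2.1012
Σ x·lx·mx = 6.7357; T = 6.7357/2.1012 = 3.20564…
r ≈ ln(R0)/T = ln(2.1012)/3.20564… = 0.23163… → 0.232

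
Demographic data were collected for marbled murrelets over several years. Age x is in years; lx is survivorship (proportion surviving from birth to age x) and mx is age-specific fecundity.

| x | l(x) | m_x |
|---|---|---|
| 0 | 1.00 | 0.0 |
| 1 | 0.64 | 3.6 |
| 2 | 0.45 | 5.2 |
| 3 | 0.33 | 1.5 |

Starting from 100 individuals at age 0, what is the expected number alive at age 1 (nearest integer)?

Expected survivors = N0 · l_1 = 100 × 0.64 = 64 → 64

64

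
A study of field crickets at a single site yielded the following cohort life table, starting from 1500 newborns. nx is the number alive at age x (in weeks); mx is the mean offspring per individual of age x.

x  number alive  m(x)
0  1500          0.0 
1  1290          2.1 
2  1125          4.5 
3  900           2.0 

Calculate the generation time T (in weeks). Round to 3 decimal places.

1.905

lx = nx/n0 = nx/1500: 1, 0.86, 0.75, 0.6
lx·mx: 0, 1.806, 3.375, 1.2 → R0 = 6.381
x·lx·mx: 0, 1.806, 6.75, 3.6 → Σ = 12.156
T = 12.156 / 6.381 = 1.905031… → 1.905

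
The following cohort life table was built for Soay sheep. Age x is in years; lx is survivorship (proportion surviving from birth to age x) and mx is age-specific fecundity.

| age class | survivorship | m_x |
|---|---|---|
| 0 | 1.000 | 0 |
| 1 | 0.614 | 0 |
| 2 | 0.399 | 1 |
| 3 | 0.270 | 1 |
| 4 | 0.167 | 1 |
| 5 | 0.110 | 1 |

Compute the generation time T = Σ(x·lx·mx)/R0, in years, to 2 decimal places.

2.99

lx·mx: 0, 0, 0.399, 0.27, 0.167, 0.11 → R0 = 0.946
x·lx·mx: 0, 0, 0.798, 0.81, 0.668, 0.55 → Σ = 2.826
T = 2.826 / 0.946 = 2.987315… → 2.99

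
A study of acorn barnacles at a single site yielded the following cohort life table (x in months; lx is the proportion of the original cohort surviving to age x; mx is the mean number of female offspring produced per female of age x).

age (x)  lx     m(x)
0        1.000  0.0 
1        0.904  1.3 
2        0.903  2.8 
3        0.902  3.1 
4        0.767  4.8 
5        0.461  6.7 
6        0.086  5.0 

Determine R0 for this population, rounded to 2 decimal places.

lx·mx by age: 0, 1.1752, 2.5284, 2.7962, 3.6816, 3.0887, 0.43
R0 = Σ lx·mx = 13.7001 → 13.70

13.70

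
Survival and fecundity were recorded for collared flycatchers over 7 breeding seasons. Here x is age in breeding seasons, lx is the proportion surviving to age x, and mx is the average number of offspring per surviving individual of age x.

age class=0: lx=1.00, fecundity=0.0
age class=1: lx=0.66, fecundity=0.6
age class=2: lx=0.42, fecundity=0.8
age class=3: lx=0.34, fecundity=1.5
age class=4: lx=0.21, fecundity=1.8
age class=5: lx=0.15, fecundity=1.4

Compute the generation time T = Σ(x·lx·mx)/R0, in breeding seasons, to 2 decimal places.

lx·mx: 0, 0.396, 0.336, 0.51, 0.378, 0.21 → R0 = 1.83
x·lx·mx: 0, 0.396, 0.672, 1.53, 1.512, 1.05 → Σ = 5.16
T = 5.16 / 1.83 = 2.819672… → 2.82

2.82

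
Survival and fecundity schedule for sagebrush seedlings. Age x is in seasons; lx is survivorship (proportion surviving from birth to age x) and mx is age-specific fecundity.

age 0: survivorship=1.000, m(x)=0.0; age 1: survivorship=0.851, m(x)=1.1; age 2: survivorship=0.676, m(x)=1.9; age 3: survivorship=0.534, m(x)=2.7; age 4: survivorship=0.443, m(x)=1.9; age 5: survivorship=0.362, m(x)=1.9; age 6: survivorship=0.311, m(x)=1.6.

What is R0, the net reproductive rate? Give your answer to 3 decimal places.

5.689

lx·mx by age: 0, 0.9361, 1.2844, 1.4418, 0.8417, 0.6878, 0.4976
R0 = Σ lx·mx = 5.6894 → 5.689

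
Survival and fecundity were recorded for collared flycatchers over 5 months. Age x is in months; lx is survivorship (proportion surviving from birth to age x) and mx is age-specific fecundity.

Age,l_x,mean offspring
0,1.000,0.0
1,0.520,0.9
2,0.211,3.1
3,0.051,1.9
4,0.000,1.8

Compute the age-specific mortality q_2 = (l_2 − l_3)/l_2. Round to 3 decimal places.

0.758

q_2 = (l_2 − l_3) / l_2 = (0.211 − 0.051) / 0.211
     = 0.16 / 0.211 = 0.758294… → 0.758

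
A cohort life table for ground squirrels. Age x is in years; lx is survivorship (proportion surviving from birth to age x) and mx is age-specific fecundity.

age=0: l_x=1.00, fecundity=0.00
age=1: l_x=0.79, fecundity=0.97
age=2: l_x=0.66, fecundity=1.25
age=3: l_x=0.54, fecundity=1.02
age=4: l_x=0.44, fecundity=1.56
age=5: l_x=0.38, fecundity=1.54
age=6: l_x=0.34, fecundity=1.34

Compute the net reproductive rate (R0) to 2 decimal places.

lx·mx by age: 0, 0.7663, 0.825, 0.5508, 0.6864, 0.5852, 0.4556
R0 = Σ lx·mx = 3.8693 → 3.87

3.87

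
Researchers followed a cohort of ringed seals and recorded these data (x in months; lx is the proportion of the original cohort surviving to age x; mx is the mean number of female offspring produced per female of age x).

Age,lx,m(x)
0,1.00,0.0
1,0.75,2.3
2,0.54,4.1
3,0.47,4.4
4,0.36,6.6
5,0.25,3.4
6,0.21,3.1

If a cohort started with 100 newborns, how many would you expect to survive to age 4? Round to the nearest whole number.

Expected survivors = N0 · l_4 = 100 × 0.36 = 36 → 36

36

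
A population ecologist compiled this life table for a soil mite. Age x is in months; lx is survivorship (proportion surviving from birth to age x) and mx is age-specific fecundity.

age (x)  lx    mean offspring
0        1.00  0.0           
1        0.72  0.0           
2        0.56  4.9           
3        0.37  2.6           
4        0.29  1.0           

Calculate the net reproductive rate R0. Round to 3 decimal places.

lx·mx by age: 0, 0, 2.744, 0.962, 0.29
R0 = Σ lx·mx = 3.996 → 3.996

3.996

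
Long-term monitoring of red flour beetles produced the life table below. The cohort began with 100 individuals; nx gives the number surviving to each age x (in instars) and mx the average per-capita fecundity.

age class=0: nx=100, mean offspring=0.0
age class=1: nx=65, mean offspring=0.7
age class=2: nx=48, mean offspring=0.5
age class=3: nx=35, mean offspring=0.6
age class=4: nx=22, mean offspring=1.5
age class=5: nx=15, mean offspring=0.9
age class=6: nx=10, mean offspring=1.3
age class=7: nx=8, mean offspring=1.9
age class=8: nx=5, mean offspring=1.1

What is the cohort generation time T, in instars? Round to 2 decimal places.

3.42

lx = nx/n0 = nx/100: 1, 0.65, 0.48, 0.35, 0.22, 0.15, 0.1, 0.08, 0.05
lx·mx: 0, 0.455, 0.24, 0.21, 0.33, 0.135, 0.13, 0.152, 0.055 → R0 = 1.707
x·lx·mx: 0, 0.455, 0.48, 0.63, 1.32, 0.675, 0.78, 1.064, 0.44 → Σ = 5.844
T = 5.844 / 1.707 = 3.42355… → 3.42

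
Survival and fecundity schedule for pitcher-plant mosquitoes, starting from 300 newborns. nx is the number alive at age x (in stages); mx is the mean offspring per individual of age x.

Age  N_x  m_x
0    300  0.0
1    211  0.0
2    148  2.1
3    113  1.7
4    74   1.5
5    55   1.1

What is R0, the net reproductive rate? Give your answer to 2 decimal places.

2.25

lx = nx/n0 = nx/300: 1, 0.70333…, 0.49333…, 0.37667…, 0.24667…, 0.18333…
lx·mx by age: 0, 0, 1.036…, 0.640333…, 0.37…, 0.201667…
R0 = Σ lx·mx = 2.248… → 2.25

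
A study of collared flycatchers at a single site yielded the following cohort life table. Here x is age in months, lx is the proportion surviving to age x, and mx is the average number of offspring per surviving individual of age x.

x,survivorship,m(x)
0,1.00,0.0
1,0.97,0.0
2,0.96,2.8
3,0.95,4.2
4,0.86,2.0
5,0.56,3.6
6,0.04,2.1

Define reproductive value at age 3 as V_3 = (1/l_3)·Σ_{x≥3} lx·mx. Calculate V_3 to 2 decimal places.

8.22

lx·mx for x ≥ 3: 3.99, 1.72, 2.016, 0.084 → sum = 7.81
V_3 = 7.81 / l_3 = 7.81 / 0.95 = 8.221053… → 8.22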